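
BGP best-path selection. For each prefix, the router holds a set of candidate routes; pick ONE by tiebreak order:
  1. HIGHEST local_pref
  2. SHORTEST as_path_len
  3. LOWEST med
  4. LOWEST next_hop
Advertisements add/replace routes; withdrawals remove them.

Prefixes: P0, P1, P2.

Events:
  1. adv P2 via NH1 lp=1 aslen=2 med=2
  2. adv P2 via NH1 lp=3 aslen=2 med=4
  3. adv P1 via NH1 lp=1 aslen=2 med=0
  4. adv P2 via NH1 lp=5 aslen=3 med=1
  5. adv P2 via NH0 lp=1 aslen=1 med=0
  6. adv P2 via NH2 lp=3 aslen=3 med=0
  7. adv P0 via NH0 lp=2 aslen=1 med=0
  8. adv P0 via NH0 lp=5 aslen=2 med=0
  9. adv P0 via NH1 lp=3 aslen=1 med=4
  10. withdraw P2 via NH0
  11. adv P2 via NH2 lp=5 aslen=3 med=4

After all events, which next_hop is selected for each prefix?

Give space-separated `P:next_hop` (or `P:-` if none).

Answer: P0:NH0 P1:NH1 P2:NH1

Derivation:
Op 1: best P0=- P1=- P2=NH1
Op 2: best P0=- P1=- P2=NH1
Op 3: best P0=- P1=NH1 P2=NH1
Op 4: best P0=- P1=NH1 P2=NH1
Op 5: best P0=- P1=NH1 P2=NH1
Op 6: best P0=- P1=NH1 P2=NH1
Op 7: best P0=NH0 P1=NH1 P2=NH1
Op 8: best P0=NH0 P1=NH1 P2=NH1
Op 9: best P0=NH0 P1=NH1 P2=NH1
Op 10: best P0=NH0 P1=NH1 P2=NH1
Op 11: best P0=NH0 P1=NH1 P2=NH1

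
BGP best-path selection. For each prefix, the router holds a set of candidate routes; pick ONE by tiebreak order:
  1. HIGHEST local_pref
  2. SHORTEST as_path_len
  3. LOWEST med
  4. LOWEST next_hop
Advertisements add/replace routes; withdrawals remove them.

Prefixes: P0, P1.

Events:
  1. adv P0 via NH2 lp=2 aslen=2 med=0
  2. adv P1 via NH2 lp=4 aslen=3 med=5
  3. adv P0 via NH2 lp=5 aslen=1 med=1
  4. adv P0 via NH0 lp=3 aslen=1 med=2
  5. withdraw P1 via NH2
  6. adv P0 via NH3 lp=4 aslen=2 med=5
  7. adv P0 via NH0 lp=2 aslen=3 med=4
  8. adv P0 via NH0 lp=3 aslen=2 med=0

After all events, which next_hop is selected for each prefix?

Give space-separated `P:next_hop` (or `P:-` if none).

Op 1: best P0=NH2 P1=-
Op 2: best P0=NH2 P1=NH2
Op 3: best P0=NH2 P1=NH2
Op 4: best P0=NH2 P1=NH2
Op 5: best P0=NH2 P1=-
Op 6: best P0=NH2 P1=-
Op 7: best P0=NH2 P1=-
Op 8: best P0=NH2 P1=-

Answer: P0:NH2 P1:-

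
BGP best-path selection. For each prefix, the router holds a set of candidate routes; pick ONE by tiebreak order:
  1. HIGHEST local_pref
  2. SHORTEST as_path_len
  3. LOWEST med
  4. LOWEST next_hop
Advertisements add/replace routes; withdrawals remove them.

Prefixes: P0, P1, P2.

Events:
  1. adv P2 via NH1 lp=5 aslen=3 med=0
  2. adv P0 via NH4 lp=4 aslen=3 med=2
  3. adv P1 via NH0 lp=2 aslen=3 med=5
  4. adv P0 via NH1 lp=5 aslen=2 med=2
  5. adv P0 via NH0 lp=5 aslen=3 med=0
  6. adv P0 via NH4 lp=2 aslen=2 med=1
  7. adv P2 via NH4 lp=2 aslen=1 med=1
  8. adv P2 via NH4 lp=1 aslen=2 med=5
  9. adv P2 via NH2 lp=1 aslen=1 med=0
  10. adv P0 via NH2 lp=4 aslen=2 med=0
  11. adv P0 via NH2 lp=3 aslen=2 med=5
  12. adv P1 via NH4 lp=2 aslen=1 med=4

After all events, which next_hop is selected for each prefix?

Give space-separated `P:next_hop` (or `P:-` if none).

Answer: P0:NH1 P1:NH4 P2:NH1

Derivation:
Op 1: best P0=- P1=- P2=NH1
Op 2: best P0=NH4 P1=- P2=NH1
Op 3: best P0=NH4 P1=NH0 P2=NH1
Op 4: best P0=NH1 P1=NH0 P2=NH1
Op 5: best P0=NH1 P1=NH0 P2=NH1
Op 6: best P0=NH1 P1=NH0 P2=NH1
Op 7: best P0=NH1 P1=NH0 P2=NH1
Op 8: best P0=NH1 P1=NH0 P2=NH1
Op 9: best P0=NH1 P1=NH0 P2=NH1
Op 10: best P0=NH1 P1=NH0 P2=NH1
Op 11: best P0=NH1 P1=NH0 P2=NH1
Op 12: best P0=NH1 P1=NH4 P2=NH1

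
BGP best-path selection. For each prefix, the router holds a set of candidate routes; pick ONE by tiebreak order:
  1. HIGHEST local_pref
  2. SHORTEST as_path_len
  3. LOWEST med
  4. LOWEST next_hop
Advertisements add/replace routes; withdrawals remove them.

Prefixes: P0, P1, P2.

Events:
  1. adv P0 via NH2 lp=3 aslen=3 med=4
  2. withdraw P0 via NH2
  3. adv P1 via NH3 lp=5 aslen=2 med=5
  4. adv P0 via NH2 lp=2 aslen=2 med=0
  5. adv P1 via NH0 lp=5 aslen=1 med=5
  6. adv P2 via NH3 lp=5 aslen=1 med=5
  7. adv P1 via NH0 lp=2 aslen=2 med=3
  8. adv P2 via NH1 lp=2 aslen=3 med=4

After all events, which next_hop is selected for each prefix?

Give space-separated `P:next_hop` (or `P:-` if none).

Op 1: best P0=NH2 P1=- P2=-
Op 2: best P0=- P1=- P2=-
Op 3: best P0=- P1=NH3 P2=-
Op 4: best P0=NH2 P1=NH3 P2=-
Op 5: best P0=NH2 P1=NH0 P2=-
Op 6: best P0=NH2 P1=NH0 P2=NH3
Op 7: best P0=NH2 P1=NH3 P2=NH3
Op 8: best P0=NH2 P1=NH3 P2=NH3

Answer: P0:NH2 P1:NH3 P2:NH3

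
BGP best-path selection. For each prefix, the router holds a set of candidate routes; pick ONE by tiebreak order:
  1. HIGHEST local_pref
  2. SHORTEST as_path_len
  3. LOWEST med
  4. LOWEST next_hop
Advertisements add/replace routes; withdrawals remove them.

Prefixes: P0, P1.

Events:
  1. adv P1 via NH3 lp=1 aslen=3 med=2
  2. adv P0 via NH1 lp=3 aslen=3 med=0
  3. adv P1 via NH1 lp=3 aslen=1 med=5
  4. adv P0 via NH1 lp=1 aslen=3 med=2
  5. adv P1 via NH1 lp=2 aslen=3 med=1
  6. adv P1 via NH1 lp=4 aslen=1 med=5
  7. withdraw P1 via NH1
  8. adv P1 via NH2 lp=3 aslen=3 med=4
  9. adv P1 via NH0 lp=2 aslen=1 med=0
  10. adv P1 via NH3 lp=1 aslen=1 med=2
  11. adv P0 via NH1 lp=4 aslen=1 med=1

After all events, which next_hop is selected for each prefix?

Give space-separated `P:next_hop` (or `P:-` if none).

Op 1: best P0=- P1=NH3
Op 2: best P0=NH1 P1=NH3
Op 3: best P0=NH1 P1=NH1
Op 4: best P0=NH1 P1=NH1
Op 5: best P0=NH1 P1=NH1
Op 6: best P0=NH1 P1=NH1
Op 7: best P0=NH1 P1=NH3
Op 8: best P0=NH1 P1=NH2
Op 9: best P0=NH1 P1=NH2
Op 10: best P0=NH1 P1=NH2
Op 11: best P0=NH1 P1=NH2

Answer: P0:NH1 P1:NH2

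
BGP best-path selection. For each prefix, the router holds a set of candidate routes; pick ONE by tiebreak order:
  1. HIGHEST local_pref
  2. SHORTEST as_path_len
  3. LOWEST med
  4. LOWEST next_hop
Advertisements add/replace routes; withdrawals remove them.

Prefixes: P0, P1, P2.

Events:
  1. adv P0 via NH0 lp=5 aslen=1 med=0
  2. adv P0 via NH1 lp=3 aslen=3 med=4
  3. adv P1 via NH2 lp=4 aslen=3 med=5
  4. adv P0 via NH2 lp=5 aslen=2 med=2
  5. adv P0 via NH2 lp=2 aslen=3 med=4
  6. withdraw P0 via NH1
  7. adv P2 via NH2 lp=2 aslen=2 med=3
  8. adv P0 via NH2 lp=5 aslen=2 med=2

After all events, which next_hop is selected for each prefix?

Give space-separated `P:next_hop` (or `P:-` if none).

Op 1: best P0=NH0 P1=- P2=-
Op 2: best P0=NH0 P1=- P2=-
Op 3: best P0=NH0 P1=NH2 P2=-
Op 4: best P0=NH0 P1=NH2 P2=-
Op 5: best P0=NH0 P1=NH2 P2=-
Op 6: best P0=NH0 P1=NH2 P2=-
Op 7: best P0=NH0 P1=NH2 P2=NH2
Op 8: best P0=NH0 P1=NH2 P2=NH2

Answer: P0:NH0 P1:NH2 P2:NH2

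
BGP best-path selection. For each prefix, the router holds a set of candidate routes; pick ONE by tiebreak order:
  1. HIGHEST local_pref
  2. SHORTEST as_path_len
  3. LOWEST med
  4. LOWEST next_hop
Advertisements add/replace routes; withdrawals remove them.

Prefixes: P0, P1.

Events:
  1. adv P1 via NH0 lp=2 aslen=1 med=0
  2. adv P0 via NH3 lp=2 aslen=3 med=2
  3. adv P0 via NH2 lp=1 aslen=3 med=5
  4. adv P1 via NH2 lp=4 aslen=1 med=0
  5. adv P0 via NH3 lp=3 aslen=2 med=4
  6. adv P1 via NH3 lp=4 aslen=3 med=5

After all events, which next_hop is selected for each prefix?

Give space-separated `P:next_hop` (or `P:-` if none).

Op 1: best P0=- P1=NH0
Op 2: best P0=NH3 P1=NH0
Op 3: best P0=NH3 P1=NH0
Op 4: best P0=NH3 P1=NH2
Op 5: best P0=NH3 P1=NH2
Op 6: best P0=NH3 P1=NH2

Answer: P0:NH3 P1:NH2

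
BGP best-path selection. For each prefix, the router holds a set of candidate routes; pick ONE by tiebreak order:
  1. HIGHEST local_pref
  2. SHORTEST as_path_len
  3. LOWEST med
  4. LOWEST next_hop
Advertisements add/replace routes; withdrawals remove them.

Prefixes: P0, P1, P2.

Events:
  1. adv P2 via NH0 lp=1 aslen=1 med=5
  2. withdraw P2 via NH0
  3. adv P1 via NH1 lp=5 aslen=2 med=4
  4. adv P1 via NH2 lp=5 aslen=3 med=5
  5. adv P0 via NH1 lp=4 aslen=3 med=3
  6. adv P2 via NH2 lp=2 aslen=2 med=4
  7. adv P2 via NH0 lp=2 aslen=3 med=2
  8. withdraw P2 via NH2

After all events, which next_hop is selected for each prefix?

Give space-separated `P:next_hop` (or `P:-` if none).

Answer: P0:NH1 P1:NH1 P2:NH0

Derivation:
Op 1: best P0=- P1=- P2=NH0
Op 2: best P0=- P1=- P2=-
Op 3: best P0=- P1=NH1 P2=-
Op 4: best P0=- P1=NH1 P2=-
Op 5: best P0=NH1 P1=NH1 P2=-
Op 6: best P0=NH1 P1=NH1 P2=NH2
Op 7: best P0=NH1 P1=NH1 P2=NH2
Op 8: best P0=NH1 P1=NH1 P2=NH0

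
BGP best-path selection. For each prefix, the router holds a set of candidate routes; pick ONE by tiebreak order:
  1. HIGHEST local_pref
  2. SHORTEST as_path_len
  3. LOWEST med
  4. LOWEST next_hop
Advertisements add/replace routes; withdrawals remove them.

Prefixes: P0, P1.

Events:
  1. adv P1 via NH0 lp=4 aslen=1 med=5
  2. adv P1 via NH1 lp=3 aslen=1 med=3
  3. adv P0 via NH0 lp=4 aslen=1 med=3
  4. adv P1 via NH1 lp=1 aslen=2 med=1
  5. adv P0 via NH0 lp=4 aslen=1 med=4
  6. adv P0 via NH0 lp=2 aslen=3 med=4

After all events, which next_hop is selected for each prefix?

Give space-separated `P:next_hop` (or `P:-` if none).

Op 1: best P0=- P1=NH0
Op 2: best P0=- P1=NH0
Op 3: best P0=NH0 P1=NH0
Op 4: best P0=NH0 P1=NH0
Op 5: best P0=NH0 P1=NH0
Op 6: best P0=NH0 P1=NH0

Answer: P0:NH0 P1:NH0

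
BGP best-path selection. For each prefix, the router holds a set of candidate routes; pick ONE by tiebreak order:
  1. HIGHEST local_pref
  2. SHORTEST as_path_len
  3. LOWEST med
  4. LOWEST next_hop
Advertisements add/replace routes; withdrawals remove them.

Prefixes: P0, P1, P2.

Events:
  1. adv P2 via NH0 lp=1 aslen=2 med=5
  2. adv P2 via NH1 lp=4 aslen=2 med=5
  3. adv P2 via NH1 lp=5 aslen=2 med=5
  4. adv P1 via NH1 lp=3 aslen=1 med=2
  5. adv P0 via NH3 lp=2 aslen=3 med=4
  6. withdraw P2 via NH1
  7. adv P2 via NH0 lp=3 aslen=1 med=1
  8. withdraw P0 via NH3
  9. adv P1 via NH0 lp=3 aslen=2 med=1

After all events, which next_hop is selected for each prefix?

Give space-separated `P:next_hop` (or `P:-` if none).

Answer: P0:- P1:NH1 P2:NH0

Derivation:
Op 1: best P0=- P1=- P2=NH0
Op 2: best P0=- P1=- P2=NH1
Op 3: best P0=- P1=- P2=NH1
Op 4: best P0=- P1=NH1 P2=NH1
Op 5: best P0=NH3 P1=NH1 P2=NH1
Op 6: best P0=NH3 P1=NH1 P2=NH0
Op 7: best P0=NH3 P1=NH1 P2=NH0
Op 8: best P0=- P1=NH1 P2=NH0
Op 9: best P0=- P1=NH1 P2=NH0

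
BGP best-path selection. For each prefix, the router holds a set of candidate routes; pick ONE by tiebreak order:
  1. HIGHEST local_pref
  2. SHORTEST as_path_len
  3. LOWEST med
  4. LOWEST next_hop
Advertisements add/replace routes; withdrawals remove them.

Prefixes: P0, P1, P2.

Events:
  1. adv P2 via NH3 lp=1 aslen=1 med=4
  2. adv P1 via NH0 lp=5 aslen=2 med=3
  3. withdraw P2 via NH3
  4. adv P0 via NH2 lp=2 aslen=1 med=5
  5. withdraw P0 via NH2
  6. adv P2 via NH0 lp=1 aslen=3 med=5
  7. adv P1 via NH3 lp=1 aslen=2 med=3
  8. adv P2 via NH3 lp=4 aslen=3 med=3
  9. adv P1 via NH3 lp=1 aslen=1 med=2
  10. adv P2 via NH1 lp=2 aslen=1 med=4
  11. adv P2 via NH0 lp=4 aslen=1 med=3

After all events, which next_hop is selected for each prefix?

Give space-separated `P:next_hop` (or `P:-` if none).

Answer: P0:- P1:NH0 P2:NH0

Derivation:
Op 1: best P0=- P1=- P2=NH3
Op 2: best P0=- P1=NH0 P2=NH3
Op 3: best P0=- P1=NH0 P2=-
Op 4: best P0=NH2 P1=NH0 P2=-
Op 5: best P0=- P1=NH0 P2=-
Op 6: best P0=- P1=NH0 P2=NH0
Op 7: best P0=- P1=NH0 P2=NH0
Op 8: best P0=- P1=NH0 P2=NH3
Op 9: best P0=- P1=NH0 P2=NH3
Op 10: best P0=- P1=NH0 P2=NH3
Op 11: best P0=- P1=NH0 P2=NH0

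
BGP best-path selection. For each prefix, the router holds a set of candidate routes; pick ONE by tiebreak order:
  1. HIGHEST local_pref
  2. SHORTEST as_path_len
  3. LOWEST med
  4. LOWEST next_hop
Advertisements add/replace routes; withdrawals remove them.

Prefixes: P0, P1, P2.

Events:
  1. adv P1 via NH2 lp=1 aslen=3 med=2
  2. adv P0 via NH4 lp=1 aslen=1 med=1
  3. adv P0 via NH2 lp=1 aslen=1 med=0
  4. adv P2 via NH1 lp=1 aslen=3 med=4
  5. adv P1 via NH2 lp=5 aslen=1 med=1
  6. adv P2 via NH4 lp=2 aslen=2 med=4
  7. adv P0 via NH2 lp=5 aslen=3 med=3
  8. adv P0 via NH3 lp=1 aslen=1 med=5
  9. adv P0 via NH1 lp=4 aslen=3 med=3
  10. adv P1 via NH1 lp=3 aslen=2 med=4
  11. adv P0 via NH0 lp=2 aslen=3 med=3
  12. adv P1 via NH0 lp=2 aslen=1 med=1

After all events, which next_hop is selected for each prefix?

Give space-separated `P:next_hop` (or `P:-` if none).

Op 1: best P0=- P1=NH2 P2=-
Op 2: best P0=NH4 P1=NH2 P2=-
Op 3: best P0=NH2 P1=NH2 P2=-
Op 4: best P0=NH2 P1=NH2 P2=NH1
Op 5: best P0=NH2 P1=NH2 P2=NH1
Op 6: best P0=NH2 P1=NH2 P2=NH4
Op 7: best P0=NH2 P1=NH2 P2=NH4
Op 8: best P0=NH2 P1=NH2 P2=NH4
Op 9: best P0=NH2 P1=NH2 P2=NH4
Op 10: best P0=NH2 P1=NH2 P2=NH4
Op 11: best P0=NH2 P1=NH2 P2=NH4
Op 12: best P0=NH2 P1=NH2 P2=NH4

Answer: P0:NH2 P1:NH2 P2:NH4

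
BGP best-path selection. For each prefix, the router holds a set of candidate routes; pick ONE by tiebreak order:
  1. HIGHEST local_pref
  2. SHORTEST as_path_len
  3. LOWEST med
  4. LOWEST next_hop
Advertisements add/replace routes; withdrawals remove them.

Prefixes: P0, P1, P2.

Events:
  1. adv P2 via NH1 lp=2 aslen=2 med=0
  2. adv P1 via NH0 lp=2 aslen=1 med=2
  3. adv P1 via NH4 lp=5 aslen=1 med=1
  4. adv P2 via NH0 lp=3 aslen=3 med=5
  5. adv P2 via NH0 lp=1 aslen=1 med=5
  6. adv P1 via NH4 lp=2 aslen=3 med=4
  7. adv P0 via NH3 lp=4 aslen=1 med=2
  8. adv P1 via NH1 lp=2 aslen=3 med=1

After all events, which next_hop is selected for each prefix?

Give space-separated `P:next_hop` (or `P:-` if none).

Op 1: best P0=- P1=- P2=NH1
Op 2: best P0=- P1=NH0 P2=NH1
Op 3: best P0=- P1=NH4 P2=NH1
Op 4: best P0=- P1=NH4 P2=NH0
Op 5: best P0=- P1=NH4 P2=NH1
Op 6: best P0=- P1=NH0 P2=NH1
Op 7: best P0=NH3 P1=NH0 P2=NH1
Op 8: best P0=NH3 P1=NH0 P2=NH1

Answer: P0:NH3 P1:NH0 P2:NH1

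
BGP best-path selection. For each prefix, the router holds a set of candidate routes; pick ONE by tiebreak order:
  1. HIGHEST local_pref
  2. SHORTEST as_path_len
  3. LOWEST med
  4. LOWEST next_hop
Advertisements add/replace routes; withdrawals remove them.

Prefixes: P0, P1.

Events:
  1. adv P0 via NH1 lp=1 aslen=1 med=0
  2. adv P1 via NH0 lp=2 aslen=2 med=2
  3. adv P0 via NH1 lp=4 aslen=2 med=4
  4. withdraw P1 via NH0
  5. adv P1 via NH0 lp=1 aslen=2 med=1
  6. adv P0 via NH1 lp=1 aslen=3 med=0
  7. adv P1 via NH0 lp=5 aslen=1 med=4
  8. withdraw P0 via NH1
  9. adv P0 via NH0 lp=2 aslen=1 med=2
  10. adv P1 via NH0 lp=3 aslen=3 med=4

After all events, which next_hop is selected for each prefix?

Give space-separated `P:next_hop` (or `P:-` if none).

Op 1: best P0=NH1 P1=-
Op 2: best P0=NH1 P1=NH0
Op 3: best P0=NH1 P1=NH0
Op 4: best P0=NH1 P1=-
Op 5: best P0=NH1 P1=NH0
Op 6: best P0=NH1 P1=NH0
Op 7: best P0=NH1 P1=NH0
Op 8: best P0=- P1=NH0
Op 9: best P0=NH0 P1=NH0
Op 10: best P0=NH0 P1=NH0

Answer: P0:NH0 P1:NH0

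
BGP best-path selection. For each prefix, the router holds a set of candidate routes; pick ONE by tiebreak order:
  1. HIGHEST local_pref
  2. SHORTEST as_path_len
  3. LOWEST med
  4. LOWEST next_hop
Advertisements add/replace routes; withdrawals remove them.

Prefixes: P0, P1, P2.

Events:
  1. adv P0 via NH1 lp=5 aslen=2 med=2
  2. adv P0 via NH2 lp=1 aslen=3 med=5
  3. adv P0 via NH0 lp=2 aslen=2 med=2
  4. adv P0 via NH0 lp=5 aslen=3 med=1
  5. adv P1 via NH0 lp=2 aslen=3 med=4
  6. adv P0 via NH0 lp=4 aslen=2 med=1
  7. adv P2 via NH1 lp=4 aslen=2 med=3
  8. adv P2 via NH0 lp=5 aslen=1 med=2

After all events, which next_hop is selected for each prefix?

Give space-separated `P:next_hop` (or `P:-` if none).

Op 1: best P0=NH1 P1=- P2=-
Op 2: best P0=NH1 P1=- P2=-
Op 3: best P0=NH1 P1=- P2=-
Op 4: best P0=NH1 P1=- P2=-
Op 5: best P0=NH1 P1=NH0 P2=-
Op 6: best P0=NH1 P1=NH0 P2=-
Op 7: best P0=NH1 P1=NH0 P2=NH1
Op 8: best P0=NH1 P1=NH0 P2=NH0

Answer: P0:NH1 P1:NH0 P2:NH0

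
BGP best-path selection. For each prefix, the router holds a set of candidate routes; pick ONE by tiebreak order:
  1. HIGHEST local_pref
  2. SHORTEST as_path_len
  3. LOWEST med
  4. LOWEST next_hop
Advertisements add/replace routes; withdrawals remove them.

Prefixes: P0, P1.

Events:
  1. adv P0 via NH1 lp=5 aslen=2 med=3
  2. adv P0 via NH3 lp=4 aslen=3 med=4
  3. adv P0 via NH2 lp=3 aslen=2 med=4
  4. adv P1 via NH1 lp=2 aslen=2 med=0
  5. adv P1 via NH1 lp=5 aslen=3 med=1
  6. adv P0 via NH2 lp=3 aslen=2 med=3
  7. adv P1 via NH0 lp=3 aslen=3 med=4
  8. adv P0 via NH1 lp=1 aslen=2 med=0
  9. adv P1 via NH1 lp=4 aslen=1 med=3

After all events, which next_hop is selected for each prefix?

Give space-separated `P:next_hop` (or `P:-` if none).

Answer: P0:NH3 P1:NH1

Derivation:
Op 1: best P0=NH1 P1=-
Op 2: best P0=NH1 P1=-
Op 3: best P0=NH1 P1=-
Op 4: best P0=NH1 P1=NH1
Op 5: best P0=NH1 P1=NH1
Op 6: best P0=NH1 P1=NH1
Op 7: best P0=NH1 P1=NH1
Op 8: best P0=NH3 P1=NH1
Op 9: best P0=NH3 P1=NH1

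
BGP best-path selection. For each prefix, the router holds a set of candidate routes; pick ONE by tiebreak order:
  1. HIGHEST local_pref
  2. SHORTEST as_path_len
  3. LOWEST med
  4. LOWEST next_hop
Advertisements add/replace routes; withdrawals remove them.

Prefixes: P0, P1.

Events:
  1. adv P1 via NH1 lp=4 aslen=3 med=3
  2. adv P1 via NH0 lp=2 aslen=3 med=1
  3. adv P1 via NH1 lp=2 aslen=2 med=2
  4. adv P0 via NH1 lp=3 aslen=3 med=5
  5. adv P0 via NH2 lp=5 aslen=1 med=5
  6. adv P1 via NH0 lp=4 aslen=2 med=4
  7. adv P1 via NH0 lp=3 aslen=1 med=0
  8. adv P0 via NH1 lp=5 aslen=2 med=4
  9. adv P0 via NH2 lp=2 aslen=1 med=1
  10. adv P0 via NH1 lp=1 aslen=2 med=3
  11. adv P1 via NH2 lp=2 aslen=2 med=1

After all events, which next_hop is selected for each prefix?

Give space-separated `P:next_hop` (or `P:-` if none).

Answer: P0:NH2 P1:NH0

Derivation:
Op 1: best P0=- P1=NH1
Op 2: best P0=- P1=NH1
Op 3: best P0=- P1=NH1
Op 4: best P0=NH1 P1=NH1
Op 5: best P0=NH2 P1=NH1
Op 6: best P0=NH2 P1=NH0
Op 7: best P0=NH2 P1=NH0
Op 8: best P0=NH2 P1=NH0
Op 9: best P0=NH1 P1=NH0
Op 10: best P0=NH2 P1=NH0
Op 11: best P0=NH2 P1=NH0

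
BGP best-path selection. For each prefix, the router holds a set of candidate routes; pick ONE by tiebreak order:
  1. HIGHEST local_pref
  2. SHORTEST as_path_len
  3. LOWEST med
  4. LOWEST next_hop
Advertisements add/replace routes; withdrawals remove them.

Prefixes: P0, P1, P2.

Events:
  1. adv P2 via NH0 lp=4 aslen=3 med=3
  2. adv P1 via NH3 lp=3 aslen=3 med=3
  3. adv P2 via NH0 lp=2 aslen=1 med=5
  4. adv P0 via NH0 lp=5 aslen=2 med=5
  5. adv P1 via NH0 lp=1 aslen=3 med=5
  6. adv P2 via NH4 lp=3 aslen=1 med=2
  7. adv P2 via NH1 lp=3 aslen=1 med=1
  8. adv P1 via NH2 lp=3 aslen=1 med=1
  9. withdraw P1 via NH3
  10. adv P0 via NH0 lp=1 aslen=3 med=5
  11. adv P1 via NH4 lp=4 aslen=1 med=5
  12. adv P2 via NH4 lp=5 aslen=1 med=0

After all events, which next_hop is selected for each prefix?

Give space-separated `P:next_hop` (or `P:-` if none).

Answer: P0:NH0 P1:NH4 P2:NH4

Derivation:
Op 1: best P0=- P1=- P2=NH0
Op 2: best P0=- P1=NH3 P2=NH0
Op 3: best P0=- P1=NH3 P2=NH0
Op 4: best P0=NH0 P1=NH3 P2=NH0
Op 5: best P0=NH0 P1=NH3 P2=NH0
Op 6: best P0=NH0 P1=NH3 P2=NH4
Op 7: best P0=NH0 P1=NH3 P2=NH1
Op 8: best P0=NH0 P1=NH2 P2=NH1
Op 9: best P0=NH0 P1=NH2 P2=NH1
Op 10: best P0=NH0 P1=NH2 P2=NH1
Op 11: best P0=NH0 P1=NH4 P2=NH1
Op 12: best P0=NH0 P1=NH4 P2=NH4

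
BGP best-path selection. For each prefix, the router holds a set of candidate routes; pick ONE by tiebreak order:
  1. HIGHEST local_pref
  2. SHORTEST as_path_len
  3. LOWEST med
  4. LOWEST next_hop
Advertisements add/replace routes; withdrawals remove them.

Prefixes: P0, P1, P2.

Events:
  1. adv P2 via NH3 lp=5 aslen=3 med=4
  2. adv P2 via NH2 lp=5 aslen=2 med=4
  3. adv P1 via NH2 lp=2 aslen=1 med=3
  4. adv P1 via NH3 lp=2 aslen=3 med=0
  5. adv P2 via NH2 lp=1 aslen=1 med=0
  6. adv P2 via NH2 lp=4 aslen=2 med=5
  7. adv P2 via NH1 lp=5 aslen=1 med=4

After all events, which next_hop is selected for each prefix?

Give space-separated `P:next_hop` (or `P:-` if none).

Answer: P0:- P1:NH2 P2:NH1

Derivation:
Op 1: best P0=- P1=- P2=NH3
Op 2: best P0=- P1=- P2=NH2
Op 3: best P0=- P1=NH2 P2=NH2
Op 4: best P0=- P1=NH2 P2=NH2
Op 5: best P0=- P1=NH2 P2=NH3
Op 6: best P0=- P1=NH2 P2=NH3
Op 7: best P0=- P1=NH2 P2=NH1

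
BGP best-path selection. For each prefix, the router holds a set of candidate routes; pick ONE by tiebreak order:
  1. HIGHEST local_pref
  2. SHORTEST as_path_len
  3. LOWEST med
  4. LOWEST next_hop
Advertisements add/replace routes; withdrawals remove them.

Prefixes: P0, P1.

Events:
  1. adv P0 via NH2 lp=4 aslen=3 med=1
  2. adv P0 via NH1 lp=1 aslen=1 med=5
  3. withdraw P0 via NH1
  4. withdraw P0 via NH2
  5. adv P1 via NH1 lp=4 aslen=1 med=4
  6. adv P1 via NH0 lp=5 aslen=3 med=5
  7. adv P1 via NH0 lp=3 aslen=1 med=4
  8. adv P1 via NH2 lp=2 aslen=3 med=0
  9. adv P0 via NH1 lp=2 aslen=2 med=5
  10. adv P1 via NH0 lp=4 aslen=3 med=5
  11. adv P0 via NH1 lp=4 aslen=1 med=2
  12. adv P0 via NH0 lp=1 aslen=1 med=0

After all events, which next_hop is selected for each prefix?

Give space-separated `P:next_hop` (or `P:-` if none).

Answer: P0:NH1 P1:NH1

Derivation:
Op 1: best P0=NH2 P1=-
Op 2: best P0=NH2 P1=-
Op 3: best P0=NH2 P1=-
Op 4: best P0=- P1=-
Op 5: best P0=- P1=NH1
Op 6: best P0=- P1=NH0
Op 7: best P0=- P1=NH1
Op 8: best P0=- P1=NH1
Op 9: best P0=NH1 P1=NH1
Op 10: best P0=NH1 P1=NH1
Op 11: best P0=NH1 P1=NH1
Op 12: best P0=NH1 P1=NH1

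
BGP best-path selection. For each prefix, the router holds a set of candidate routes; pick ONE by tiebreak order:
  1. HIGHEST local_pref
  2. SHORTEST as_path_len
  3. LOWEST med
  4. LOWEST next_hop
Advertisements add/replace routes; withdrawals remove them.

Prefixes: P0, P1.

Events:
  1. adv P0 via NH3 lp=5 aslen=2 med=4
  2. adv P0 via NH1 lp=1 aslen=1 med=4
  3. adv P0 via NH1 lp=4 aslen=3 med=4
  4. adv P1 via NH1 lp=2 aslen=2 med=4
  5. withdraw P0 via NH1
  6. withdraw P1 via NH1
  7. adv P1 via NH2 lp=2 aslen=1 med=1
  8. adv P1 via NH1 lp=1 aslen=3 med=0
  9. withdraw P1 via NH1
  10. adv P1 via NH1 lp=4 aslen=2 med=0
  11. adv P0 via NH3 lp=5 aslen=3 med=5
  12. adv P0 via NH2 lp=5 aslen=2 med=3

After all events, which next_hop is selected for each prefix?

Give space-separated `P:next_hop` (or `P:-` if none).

Answer: P0:NH2 P1:NH1

Derivation:
Op 1: best P0=NH3 P1=-
Op 2: best P0=NH3 P1=-
Op 3: best P0=NH3 P1=-
Op 4: best P0=NH3 P1=NH1
Op 5: best P0=NH3 P1=NH1
Op 6: best P0=NH3 P1=-
Op 7: best P0=NH3 P1=NH2
Op 8: best P0=NH3 P1=NH2
Op 9: best P0=NH3 P1=NH2
Op 10: best P0=NH3 P1=NH1
Op 11: best P0=NH3 P1=NH1
Op 12: best P0=NH2 P1=NH1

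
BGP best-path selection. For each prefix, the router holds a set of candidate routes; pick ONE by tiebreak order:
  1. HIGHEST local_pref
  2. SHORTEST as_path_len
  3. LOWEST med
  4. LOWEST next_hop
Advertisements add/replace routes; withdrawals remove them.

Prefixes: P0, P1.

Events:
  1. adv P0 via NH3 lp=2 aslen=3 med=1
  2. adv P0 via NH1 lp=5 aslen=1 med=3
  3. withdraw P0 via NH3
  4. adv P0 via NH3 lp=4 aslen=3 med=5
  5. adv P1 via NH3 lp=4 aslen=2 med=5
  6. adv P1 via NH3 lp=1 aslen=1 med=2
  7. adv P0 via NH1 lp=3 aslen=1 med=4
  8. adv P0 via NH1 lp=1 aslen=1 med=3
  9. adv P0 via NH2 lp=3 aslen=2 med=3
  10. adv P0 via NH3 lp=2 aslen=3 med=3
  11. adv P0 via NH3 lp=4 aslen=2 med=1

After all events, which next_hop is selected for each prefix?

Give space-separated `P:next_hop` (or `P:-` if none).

Answer: P0:NH3 P1:NH3

Derivation:
Op 1: best P0=NH3 P1=-
Op 2: best P0=NH1 P1=-
Op 3: best P0=NH1 P1=-
Op 4: best P0=NH1 P1=-
Op 5: best P0=NH1 P1=NH3
Op 6: best P0=NH1 P1=NH3
Op 7: best P0=NH3 P1=NH3
Op 8: best P0=NH3 P1=NH3
Op 9: best P0=NH3 P1=NH3
Op 10: best P0=NH2 P1=NH3
Op 11: best P0=NH3 P1=NH3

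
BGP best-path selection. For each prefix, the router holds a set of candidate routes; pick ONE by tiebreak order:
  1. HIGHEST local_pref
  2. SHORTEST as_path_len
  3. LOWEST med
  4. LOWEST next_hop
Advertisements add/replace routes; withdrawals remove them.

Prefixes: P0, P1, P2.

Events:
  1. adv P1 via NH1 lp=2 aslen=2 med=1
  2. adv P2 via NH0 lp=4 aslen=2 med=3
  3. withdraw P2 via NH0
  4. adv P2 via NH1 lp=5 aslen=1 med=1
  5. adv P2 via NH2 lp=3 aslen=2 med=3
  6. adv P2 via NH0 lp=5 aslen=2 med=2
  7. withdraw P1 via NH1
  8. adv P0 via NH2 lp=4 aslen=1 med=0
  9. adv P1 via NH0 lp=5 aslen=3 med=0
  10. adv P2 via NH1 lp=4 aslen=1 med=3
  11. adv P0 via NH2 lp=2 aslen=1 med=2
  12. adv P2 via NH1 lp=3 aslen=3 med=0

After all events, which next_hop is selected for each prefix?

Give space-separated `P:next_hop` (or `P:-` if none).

Op 1: best P0=- P1=NH1 P2=-
Op 2: best P0=- P1=NH1 P2=NH0
Op 3: best P0=- P1=NH1 P2=-
Op 4: best P0=- P1=NH1 P2=NH1
Op 5: best P0=- P1=NH1 P2=NH1
Op 6: best P0=- P1=NH1 P2=NH1
Op 7: best P0=- P1=- P2=NH1
Op 8: best P0=NH2 P1=- P2=NH1
Op 9: best P0=NH2 P1=NH0 P2=NH1
Op 10: best P0=NH2 P1=NH0 P2=NH0
Op 11: best P0=NH2 P1=NH0 P2=NH0
Op 12: best P0=NH2 P1=NH0 P2=NH0

Answer: P0:NH2 P1:NH0 P2:NH0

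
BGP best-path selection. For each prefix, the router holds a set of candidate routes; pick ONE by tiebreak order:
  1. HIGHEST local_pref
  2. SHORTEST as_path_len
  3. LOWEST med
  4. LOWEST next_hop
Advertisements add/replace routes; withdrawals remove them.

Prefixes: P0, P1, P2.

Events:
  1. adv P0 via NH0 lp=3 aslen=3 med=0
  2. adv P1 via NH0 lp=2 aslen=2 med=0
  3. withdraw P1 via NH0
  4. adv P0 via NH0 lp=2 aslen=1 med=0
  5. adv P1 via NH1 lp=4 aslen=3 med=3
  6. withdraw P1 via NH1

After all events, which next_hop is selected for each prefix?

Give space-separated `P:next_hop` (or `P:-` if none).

Answer: P0:NH0 P1:- P2:-

Derivation:
Op 1: best P0=NH0 P1=- P2=-
Op 2: best P0=NH0 P1=NH0 P2=-
Op 3: best P0=NH0 P1=- P2=-
Op 4: best P0=NH0 P1=- P2=-
Op 5: best P0=NH0 P1=NH1 P2=-
Op 6: best P0=NH0 P1=- P2=-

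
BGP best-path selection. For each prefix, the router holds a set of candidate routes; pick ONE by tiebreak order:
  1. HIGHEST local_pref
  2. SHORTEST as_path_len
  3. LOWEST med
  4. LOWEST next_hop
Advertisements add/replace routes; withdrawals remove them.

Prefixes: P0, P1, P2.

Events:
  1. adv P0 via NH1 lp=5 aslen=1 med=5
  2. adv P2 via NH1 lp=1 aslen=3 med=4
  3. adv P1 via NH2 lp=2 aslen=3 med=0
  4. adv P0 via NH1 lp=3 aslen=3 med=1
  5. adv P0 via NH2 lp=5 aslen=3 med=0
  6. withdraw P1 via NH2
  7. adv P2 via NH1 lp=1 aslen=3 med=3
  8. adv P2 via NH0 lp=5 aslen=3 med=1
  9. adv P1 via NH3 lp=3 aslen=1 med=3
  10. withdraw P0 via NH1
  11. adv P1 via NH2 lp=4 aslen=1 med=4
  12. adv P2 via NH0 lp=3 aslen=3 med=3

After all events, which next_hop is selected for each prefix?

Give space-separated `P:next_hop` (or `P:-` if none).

Op 1: best P0=NH1 P1=- P2=-
Op 2: best P0=NH1 P1=- P2=NH1
Op 3: best P0=NH1 P1=NH2 P2=NH1
Op 4: best P0=NH1 P1=NH2 P2=NH1
Op 5: best P0=NH2 P1=NH2 P2=NH1
Op 6: best P0=NH2 P1=- P2=NH1
Op 7: best P0=NH2 P1=- P2=NH1
Op 8: best P0=NH2 P1=- P2=NH0
Op 9: best P0=NH2 P1=NH3 P2=NH0
Op 10: best P0=NH2 P1=NH3 P2=NH0
Op 11: best P0=NH2 P1=NH2 P2=NH0
Op 12: best P0=NH2 P1=NH2 P2=NH0

Answer: P0:NH2 P1:NH2 P2:NH0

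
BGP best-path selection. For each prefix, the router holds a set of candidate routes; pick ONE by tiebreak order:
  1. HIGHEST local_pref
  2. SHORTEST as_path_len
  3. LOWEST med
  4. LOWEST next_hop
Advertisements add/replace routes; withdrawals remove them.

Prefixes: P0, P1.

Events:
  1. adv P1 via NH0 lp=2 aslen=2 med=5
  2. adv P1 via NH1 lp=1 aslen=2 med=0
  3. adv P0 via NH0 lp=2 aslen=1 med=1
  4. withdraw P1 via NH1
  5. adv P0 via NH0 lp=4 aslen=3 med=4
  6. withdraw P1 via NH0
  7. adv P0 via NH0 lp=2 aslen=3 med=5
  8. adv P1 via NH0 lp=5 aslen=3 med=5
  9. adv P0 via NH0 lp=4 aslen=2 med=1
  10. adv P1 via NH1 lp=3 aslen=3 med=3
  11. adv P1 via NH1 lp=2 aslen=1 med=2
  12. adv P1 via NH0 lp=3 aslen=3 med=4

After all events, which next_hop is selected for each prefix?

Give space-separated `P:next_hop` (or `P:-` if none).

Op 1: best P0=- P1=NH0
Op 2: best P0=- P1=NH0
Op 3: best P0=NH0 P1=NH0
Op 4: best P0=NH0 P1=NH0
Op 5: best P0=NH0 P1=NH0
Op 6: best P0=NH0 P1=-
Op 7: best P0=NH0 P1=-
Op 8: best P0=NH0 P1=NH0
Op 9: best P0=NH0 P1=NH0
Op 10: best P0=NH0 P1=NH0
Op 11: best P0=NH0 P1=NH0
Op 12: best P0=NH0 P1=NH0

Answer: P0:NH0 P1:NH0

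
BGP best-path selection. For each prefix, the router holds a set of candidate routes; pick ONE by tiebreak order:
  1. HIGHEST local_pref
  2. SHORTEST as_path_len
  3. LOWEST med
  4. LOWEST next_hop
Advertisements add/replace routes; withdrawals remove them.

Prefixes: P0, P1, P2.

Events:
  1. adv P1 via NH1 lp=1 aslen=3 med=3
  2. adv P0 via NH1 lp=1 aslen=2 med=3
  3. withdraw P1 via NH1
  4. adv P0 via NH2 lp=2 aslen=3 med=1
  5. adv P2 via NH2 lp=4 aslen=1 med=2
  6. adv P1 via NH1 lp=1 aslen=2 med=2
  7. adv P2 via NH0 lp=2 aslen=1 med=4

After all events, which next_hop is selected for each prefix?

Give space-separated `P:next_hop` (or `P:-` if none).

Answer: P0:NH2 P1:NH1 P2:NH2

Derivation:
Op 1: best P0=- P1=NH1 P2=-
Op 2: best P0=NH1 P1=NH1 P2=-
Op 3: best P0=NH1 P1=- P2=-
Op 4: best P0=NH2 P1=- P2=-
Op 5: best P0=NH2 P1=- P2=NH2
Op 6: best P0=NH2 P1=NH1 P2=NH2
Op 7: best P0=NH2 P1=NH1 P2=NH2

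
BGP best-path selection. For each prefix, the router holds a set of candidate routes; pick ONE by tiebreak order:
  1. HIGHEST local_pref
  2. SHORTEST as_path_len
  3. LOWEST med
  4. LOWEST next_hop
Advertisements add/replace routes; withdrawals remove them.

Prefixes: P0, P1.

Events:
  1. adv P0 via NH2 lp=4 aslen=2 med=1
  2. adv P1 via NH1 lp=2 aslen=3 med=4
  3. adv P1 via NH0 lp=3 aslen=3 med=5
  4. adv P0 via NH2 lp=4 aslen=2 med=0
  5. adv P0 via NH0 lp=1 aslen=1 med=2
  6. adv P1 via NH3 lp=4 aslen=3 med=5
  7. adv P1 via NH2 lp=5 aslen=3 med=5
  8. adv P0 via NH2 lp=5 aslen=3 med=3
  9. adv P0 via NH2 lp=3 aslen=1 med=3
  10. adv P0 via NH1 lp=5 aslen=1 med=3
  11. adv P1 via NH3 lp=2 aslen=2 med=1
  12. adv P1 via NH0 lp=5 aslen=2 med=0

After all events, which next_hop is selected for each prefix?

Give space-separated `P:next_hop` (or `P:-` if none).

Op 1: best P0=NH2 P1=-
Op 2: best P0=NH2 P1=NH1
Op 3: best P0=NH2 P1=NH0
Op 4: best P0=NH2 P1=NH0
Op 5: best P0=NH2 P1=NH0
Op 6: best P0=NH2 P1=NH3
Op 7: best P0=NH2 P1=NH2
Op 8: best P0=NH2 P1=NH2
Op 9: best P0=NH2 P1=NH2
Op 10: best P0=NH1 P1=NH2
Op 11: best P0=NH1 P1=NH2
Op 12: best P0=NH1 P1=NH0

Answer: P0:NH1 P1:NH0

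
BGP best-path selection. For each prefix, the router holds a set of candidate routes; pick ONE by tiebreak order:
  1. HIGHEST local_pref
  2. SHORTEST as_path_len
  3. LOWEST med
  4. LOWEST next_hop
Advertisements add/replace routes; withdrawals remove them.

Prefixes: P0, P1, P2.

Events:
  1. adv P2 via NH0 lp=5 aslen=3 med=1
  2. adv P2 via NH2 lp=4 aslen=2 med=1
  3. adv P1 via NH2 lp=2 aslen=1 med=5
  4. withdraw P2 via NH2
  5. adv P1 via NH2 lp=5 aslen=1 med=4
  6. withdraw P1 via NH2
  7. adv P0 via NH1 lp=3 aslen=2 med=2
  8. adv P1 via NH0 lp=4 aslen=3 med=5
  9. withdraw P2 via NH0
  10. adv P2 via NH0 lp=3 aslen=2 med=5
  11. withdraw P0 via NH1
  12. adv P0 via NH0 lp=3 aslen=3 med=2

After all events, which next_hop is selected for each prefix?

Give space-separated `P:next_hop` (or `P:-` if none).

Answer: P0:NH0 P1:NH0 P2:NH0

Derivation:
Op 1: best P0=- P1=- P2=NH0
Op 2: best P0=- P1=- P2=NH0
Op 3: best P0=- P1=NH2 P2=NH0
Op 4: best P0=- P1=NH2 P2=NH0
Op 5: best P0=- P1=NH2 P2=NH0
Op 6: best P0=- P1=- P2=NH0
Op 7: best P0=NH1 P1=- P2=NH0
Op 8: best P0=NH1 P1=NH0 P2=NH0
Op 9: best P0=NH1 P1=NH0 P2=-
Op 10: best P0=NH1 P1=NH0 P2=NH0
Op 11: best P0=- P1=NH0 P2=NH0
Op 12: best P0=NH0 P1=NH0 P2=NH0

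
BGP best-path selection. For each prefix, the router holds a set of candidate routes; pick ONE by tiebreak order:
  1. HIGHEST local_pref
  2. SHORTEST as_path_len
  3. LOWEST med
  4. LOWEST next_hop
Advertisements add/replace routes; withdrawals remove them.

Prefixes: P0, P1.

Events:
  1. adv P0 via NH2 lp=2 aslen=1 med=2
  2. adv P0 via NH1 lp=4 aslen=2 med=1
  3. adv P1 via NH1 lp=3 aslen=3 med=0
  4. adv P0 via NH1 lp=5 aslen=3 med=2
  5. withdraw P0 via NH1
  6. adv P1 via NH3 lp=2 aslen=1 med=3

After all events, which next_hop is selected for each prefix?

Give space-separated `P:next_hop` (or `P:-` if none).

Answer: P0:NH2 P1:NH1

Derivation:
Op 1: best P0=NH2 P1=-
Op 2: best P0=NH1 P1=-
Op 3: best P0=NH1 P1=NH1
Op 4: best P0=NH1 P1=NH1
Op 5: best P0=NH2 P1=NH1
Op 6: best P0=NH2 P1=NH1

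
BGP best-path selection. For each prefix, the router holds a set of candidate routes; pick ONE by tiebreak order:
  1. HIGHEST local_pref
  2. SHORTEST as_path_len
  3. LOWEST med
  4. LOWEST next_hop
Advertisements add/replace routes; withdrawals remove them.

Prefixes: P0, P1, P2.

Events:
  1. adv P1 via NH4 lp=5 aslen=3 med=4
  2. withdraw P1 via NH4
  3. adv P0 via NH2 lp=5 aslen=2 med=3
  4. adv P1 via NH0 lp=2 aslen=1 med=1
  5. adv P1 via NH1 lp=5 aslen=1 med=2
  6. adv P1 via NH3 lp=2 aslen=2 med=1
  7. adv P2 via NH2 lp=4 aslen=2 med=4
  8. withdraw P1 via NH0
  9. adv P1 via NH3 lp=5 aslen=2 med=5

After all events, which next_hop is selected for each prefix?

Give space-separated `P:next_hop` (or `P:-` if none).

Answer: P0:NH2 P1:NH1 P2:NH2

Derivation:
Op 1: best P0=- P1=NH4 P2=-
Op 2: best P0=- P1=- P2=-
Op 3: best P0=NH2 P1=- P2=-
Op 4: best P0=NH2 P1=NH0 P2=-
Op 5: best P0=NH2 P1=NH1 P2=-
Op 6: best P0=NH2 P1=NH1 P2=-
Op 7: best P0=NH2 P1=NH1 P2=NH2
Op 8: best P0=NH2 P1=NH1 P2=NH2
Op 9: best P0=NH2 P1=NH1 P2=NH2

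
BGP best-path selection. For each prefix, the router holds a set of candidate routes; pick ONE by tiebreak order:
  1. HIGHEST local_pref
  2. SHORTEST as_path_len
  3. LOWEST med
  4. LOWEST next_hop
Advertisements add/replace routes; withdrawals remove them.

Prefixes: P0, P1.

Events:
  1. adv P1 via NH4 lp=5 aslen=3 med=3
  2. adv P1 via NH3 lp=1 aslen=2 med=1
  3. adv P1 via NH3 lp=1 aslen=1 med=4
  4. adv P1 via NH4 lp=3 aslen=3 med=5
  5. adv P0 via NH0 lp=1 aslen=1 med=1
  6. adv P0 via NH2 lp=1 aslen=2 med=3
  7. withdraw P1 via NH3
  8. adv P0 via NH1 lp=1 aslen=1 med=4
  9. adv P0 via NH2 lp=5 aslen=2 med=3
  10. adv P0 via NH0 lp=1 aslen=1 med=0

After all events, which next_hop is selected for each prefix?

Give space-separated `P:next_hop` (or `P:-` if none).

Op 1: best P0=- P1=NH4
Op 2: best P0=- P1=NH4
Op 3: best P0=- P1=NH4
Op 4: best P0=- P1=NH4
Op 5: best P0=NH0 P1=NH4
Op 6: best P0=NH0 P1=NH4
Op 7: best P0=NH0 P1=NH4
Op 8: best P0=NH0 P1=NH4
Op 9: best P0=NH2 P1=NH4
Op 10: best P0=NH2 P1=NH4

Answer: P0:NH2 P1:NH4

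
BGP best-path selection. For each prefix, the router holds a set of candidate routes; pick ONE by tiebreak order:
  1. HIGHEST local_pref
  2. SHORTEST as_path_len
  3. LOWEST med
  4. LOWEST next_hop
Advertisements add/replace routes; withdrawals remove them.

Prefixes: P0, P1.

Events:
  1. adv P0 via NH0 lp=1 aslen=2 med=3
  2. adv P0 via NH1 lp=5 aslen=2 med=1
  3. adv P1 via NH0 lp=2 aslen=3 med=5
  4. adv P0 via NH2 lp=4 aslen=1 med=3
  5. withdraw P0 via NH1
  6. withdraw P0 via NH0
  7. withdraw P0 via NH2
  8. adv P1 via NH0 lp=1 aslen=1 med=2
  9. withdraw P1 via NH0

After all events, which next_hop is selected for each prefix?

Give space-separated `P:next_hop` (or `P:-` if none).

Op 1: best P0=NH0 P1=-
Op 2: best P0=NH1 P1=-
Op 3: best P0=NH1 P1=NH0
Op 4: best P0=NH1 P1=NH0
Op 5: best P0=NH2 P1=NH0
Op 6: best P0=NH2 P1=NH0
Op 7: best P0=- P1=NH0
Op 8: best P0=- P1=NH0
Op 9: best P0=- P1=-

Answer: P0:- P1:-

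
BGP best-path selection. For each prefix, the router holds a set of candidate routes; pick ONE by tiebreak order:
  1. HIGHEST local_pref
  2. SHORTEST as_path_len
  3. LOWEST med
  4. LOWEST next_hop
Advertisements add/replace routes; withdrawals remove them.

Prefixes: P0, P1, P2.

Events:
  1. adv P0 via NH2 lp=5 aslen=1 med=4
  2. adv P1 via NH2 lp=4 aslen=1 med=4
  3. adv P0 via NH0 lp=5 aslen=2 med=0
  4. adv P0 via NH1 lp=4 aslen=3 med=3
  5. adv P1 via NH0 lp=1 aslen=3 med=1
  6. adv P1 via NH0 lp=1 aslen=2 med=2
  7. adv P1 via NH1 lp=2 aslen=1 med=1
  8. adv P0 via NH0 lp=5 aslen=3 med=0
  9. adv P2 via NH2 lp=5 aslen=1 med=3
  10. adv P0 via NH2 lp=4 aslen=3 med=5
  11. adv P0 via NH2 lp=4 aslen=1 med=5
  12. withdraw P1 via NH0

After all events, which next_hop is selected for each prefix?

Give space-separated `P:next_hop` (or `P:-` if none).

Answer: P0:NH0 P1:NH2 P2:NH2

Derivation:
Op 1: best P0=NH2 P1=- P2=-
Op 2: best P0=NH2 P1=NH2 P2=-
Op 3: best P0=NH2 P1=NH2 P2=-
Op 4: best P0=NH2 P1=NH2 P2=-
Op 5: best P0=NH2 P1=NH2 P2=-
Op 6: best P0=NH2 P1=NH2 P2=-
Op 7: best P0=NH2 P1=NH2 P2=-
Op 8: best P0=NH2 P1=NH2 P2=-
Op 9: best P0=NH2 P1=NH2 P2=NH2
Op 10: best P0=NH0 P1=NH2 P2=NH2
Op 11: best P0=NH0 P1=NH2 P2=NH2
Op 12: best P0=NH0 P1=NH2 P2=NH2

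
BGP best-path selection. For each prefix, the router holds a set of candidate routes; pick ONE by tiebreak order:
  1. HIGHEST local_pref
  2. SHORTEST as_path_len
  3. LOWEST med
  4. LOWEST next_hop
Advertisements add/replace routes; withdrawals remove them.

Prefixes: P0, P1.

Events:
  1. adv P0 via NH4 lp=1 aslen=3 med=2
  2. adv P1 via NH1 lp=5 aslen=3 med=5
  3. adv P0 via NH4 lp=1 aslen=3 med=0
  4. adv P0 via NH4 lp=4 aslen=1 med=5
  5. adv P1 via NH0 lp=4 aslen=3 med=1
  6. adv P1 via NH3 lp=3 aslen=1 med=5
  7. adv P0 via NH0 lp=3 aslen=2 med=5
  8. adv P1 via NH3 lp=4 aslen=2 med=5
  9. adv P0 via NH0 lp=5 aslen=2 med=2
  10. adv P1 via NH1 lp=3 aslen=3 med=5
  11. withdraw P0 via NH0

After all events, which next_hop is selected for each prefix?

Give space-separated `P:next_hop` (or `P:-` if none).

Answer: P0:NH4 P1:NH3

Derivation:
Op 1: best P0=NH4 P1=-
Op 2: best P0=NH4 P1=NH1
Op 3: best P0=NH4 P1=NH1
Op 4: best P0=NH4 P1=NH1
Op 5: best P0=NH4 P1=NH1
Op 6: best P0=NH4 P1=NH1
Op 7: best P0=NH4 P1=NH1
Op 8: best P0=NH4 P1=NH1
Op 9: best P0=NH0 P1=NH1
Op 10: best P0=NH0 P1=NH3
Op 11: best P0=NH4 P1=NH3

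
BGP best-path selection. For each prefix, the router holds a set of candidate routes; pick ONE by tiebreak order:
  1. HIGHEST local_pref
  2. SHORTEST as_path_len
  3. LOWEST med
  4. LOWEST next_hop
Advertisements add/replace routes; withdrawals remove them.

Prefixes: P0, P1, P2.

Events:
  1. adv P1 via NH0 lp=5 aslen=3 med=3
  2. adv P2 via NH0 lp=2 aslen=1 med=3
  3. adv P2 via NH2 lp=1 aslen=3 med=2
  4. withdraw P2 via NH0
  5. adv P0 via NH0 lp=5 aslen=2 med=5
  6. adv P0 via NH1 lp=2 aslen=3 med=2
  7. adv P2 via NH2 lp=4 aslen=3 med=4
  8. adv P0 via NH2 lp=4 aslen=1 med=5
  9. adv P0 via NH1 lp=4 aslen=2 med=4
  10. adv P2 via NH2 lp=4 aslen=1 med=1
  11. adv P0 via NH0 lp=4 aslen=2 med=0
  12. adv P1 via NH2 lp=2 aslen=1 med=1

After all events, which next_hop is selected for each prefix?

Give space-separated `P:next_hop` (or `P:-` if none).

Op 1: best P0=- P1=NH0 P2=-
Op 2: best P0=- P1=NH0 P2=NH0
Op 3: best P0=- P1=NH0 P2=NH0
Op 4: best P0=- P1=NH0 P2=NH2
Op 5: best P0=NH0 P1=NH0 P2=NH2
Op 6: best P0=NH0 P1=NH0 P2=NH2
Op 7: best P0=NH0 P1=NH0 P2=NH2
Op 8: best P0=NH0 P1=NH0 P2=NH2
Op 9: best P0=NH0 P1=NH0 P2=NH2
Op 10: best P0=NH0 P1=NH0 P2=NH2
Op 11: best P0=NH2 P1=NH0 P2=NH2
Op 12: best P0=NH2 P1=NH0 P2=NH2

Answer: P0:NH2 P1:NH0 P2:NH2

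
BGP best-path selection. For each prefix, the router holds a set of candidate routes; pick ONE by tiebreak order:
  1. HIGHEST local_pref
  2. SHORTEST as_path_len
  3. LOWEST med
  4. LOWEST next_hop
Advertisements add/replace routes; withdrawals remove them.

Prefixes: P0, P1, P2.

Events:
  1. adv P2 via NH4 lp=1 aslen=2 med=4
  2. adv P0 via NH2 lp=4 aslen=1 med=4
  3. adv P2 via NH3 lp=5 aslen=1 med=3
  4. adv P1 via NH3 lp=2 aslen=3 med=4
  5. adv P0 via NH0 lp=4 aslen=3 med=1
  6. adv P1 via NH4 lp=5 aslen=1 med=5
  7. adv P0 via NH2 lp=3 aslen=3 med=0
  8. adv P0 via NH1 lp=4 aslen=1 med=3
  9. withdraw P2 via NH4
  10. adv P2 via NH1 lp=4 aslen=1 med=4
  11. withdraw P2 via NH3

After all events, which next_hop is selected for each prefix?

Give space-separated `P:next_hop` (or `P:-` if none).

Op 1: best P0=- P1=- P2=NH4
Op 2: best P0=NH2 P1=- P2=NH4
Op 3: best P0=NH2 P1=- P2=NH3
Op 4: best P0=NH2 P1=NH3 P2=NH3
Op 5: best P0=NH2 P1=NH3 P2=NH3
Op 6: best P0=NH2 P1=NH4 P2=NH3
Op 7: best P0=NH0 P1=NH4 P2=NH3
Op 8: best P0=NH1 P1=NH4 P2=NH3
Op 9: best P0=NH1 P1=NH4 P2=NH3
Op 10: best P0=NH1 P1=NH4 P2=NH3
Op 11: best P0=NH1 P1=NH4 P2=NH1

Answer: P0:NH1 P1:NH4 P2:NH1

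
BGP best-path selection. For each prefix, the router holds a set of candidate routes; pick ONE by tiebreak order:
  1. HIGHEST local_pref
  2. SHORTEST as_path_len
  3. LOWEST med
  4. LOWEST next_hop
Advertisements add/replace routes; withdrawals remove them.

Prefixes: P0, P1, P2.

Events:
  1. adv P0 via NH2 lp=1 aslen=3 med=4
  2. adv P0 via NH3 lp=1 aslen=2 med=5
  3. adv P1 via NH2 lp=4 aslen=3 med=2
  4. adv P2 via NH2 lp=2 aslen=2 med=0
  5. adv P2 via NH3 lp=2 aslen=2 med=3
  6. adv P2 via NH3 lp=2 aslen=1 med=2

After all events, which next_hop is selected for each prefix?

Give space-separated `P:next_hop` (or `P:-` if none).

Answer: P0:NH3 P1:NH2 P2:NH3

Derivation:
Op 1: best P0=NH2 P1=- P2=-
Op 2: best P0=NH3 P1=- P2=-
Op 3: best P0=NH3 P1=NH2 P2=-
Op 4: best P0=NH3 P1=NH2 P2=NH2
Op 5: best P0=NH3 P1=NH2 P2=NH2
Op 6: best P0=NH3 P1=NH2 P2=NH3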